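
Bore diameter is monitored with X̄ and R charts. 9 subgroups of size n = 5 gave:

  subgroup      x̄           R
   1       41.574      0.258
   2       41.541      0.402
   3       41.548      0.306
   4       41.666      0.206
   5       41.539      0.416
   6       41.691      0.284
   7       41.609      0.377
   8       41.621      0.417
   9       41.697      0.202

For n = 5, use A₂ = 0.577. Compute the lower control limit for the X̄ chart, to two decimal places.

41.43

X̄̄ = (41.574 + 41.541 + 41.548 + 41.666 + 41.539 + 41.691 + 41.609 + 41.621 + 41.697) / 9 = 374.4860 / 9 = 41.6096
R̄ = (0.258 + 0.402 + 0.306 + 0.206 + 0.416 + 0.284 + 0.377 + 0.417 + 0.202) / 9 = 2.8680 / 9 = 0.3187
LCL = X̄̄ − A₂·R̄ = 41.6096 − 0.577 × 0.3187 = 41.4257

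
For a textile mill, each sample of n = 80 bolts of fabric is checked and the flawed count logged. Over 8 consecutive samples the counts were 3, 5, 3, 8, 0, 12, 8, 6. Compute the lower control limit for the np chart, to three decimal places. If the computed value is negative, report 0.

0.000

p̄ = Σdᵢ / (k·n) = 45 / (8 × 80) = 0.07031
LCL = np̄ − 3·√(np̄(1−p̄)) = 5.6250 − 3 × 2.2868 = -1.2354 → 0 (negative, so LCL = 0)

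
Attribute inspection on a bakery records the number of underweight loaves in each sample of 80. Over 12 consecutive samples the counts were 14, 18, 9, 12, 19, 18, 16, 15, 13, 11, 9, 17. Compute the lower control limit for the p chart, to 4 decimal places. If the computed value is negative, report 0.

0.0498

p̄ = Σdᵢ / (k·n) = 171 / (12 × 80) = 0.17813
LCL = p̄ − 3·√(p̄(1−p̄)/n) = 0.17813 − 3 × 0.04278 = 0.04979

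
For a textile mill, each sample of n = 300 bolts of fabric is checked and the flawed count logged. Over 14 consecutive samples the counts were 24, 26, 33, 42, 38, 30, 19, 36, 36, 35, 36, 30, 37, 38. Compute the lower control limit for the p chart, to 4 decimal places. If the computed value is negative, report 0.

0.0554

p̄ = Σdᵢ / (k·n) = 460 / (14 × 300) = 0.10952
LCL = p̄ − 3·√(p̄(1−p̄)/n) = 0.10952 − 3 × 0.01803 = 0.05543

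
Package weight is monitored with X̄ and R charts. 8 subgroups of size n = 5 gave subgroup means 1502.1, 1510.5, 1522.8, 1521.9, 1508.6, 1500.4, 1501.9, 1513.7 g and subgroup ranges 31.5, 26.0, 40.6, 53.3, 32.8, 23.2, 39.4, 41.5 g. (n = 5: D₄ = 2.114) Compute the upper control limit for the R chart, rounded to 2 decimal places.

76.18

R̄ = (31.5 + 26.0 + 40.6 + 53.3 + 32.8 + 23.2 + 39.4 + 41.5) / 8 = 288.3000 / 8 = 36.0375
UCL_R = D₄·R̄ = 2.114 × 36.0375 = 76.1833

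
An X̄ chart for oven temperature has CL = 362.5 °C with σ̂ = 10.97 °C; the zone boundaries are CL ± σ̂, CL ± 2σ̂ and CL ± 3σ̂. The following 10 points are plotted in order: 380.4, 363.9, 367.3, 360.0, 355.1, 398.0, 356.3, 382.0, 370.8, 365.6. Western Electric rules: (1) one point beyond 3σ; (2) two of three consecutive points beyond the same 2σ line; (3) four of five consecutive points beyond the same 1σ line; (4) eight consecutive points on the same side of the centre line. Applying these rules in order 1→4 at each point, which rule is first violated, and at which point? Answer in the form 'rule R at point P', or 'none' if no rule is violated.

rule 1 at point 6

Zone of each point (C = within 1σ̂, B = 1σ̂–2σ̂, A = 2σ̂–3σ̂, * = beyond 3σ̂; sign = side of CL): 1:+B, 2:+C, 3:+C, 4:-C, 5:-C, 6:+*, 7:-C, 8:+B, 9:+C, 10:+C
Rule 1 (one point beyond the 3σ limits) is satisfied at point 6.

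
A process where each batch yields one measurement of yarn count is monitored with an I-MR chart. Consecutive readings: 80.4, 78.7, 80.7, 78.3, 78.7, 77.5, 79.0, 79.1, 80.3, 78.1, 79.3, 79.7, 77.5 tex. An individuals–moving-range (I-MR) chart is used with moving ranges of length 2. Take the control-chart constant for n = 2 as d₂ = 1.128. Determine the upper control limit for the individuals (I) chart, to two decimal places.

82.68

X̄ = (80.4 + 78.7 + 80.7 + 78.3 + 78.7 + 77.5 + 79.0 + 79.1 + 80.3 + 78.1 + 79.3 + 79.7 + 77.5) / 13 = 79.0231
Moving ranges: 1.7, 2.0, 2.4, 0.4, 1.2, 1.5, 0.1, 1.2, 2.2, 1.2, 0.4, 2.2; M̄R̄ = 16.5000 / 12 = 1.3750
UCL = X̄ + 3·M̄R̄/d₂ = 79.0231 + 3 × 1.3750 / 1.128 = 82.6800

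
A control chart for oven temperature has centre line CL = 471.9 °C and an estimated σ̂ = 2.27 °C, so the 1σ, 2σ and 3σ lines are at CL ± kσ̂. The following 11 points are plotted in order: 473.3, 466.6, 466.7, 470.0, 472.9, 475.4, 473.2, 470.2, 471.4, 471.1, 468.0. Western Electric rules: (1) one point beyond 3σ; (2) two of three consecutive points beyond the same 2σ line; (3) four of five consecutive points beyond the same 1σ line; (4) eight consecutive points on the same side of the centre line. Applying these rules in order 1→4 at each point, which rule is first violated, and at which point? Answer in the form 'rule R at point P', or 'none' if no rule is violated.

rule 2 at point 3

Zone of each point (C = within 1σ̂, B = 1σ̂–2σ̂, A = 2σ̂–3σ̂, * = beyond 3σ̂; sign = side of CL): 1:+C, 2:-A, 3:-A, 4:-C, 5:+C, 6:+B, 7:+C, 8:-C, 9:-C, 10:-C, 11:-B
Rule 2 (two of three consecutive points beyond the same 2σ limit) is satisfied at point 3.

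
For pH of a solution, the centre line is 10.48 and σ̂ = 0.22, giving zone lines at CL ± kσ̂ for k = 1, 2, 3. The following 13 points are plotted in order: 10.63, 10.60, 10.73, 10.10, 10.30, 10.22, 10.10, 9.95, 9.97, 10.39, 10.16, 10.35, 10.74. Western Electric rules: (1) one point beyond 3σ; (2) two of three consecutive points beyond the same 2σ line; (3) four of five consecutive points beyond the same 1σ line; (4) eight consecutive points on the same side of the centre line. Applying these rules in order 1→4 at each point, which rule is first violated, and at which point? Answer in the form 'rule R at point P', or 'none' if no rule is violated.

Zone of each point (C = within 1σ̂, B = 1σ̂–2σ̂, A = 2σ̂–3σ̂, * = beyond 3σ̂; sign = side of CL): 1:+C, 2:+C, 3:+B, 4:-B, 5:-C, 6:-B, 7:-B, 8:-A, 9:-A, 10:-C, 11:-B, 12:-C, 13:+B
Rule 3 (four of five consecutive points beyond the same 1σ limit) is satisfied at point 8.

rule 3 at point 8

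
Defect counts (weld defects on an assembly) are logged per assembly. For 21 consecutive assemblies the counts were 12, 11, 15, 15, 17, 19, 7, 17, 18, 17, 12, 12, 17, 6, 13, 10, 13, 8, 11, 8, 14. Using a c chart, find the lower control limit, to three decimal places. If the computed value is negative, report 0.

2.156

c̄ = (12 + 11 + 15 + 15 + 17 + 19 + 7 + 17 + 18 + 17 + 12 + 12 + 17 + 6 + 13 + 10 + 13 + 8 + 11 + 8 + 14) / 21 = 272 / 21 = 12.9524
LCL = c̄ − 3√c̄ = 12.9524 − 3 × 3.5989 = 2.1556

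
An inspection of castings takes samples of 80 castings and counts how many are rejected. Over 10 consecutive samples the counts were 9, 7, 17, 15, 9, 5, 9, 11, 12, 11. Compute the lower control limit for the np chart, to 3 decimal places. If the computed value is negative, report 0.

1.439

p̄ = Σdᵢ / (k·n) = 105 / (10 × 80) = 0.13125
LCL = np̄ − 3·√(np̄(1−p̄)) = 10.5000 − 3 × 3.0202 = 1.4393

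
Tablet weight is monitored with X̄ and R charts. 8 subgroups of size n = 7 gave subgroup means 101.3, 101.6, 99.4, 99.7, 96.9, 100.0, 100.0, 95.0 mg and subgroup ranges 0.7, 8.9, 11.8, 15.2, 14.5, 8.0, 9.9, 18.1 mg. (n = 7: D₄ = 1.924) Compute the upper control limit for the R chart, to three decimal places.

20.948

R̄ = (0.7 + 8.9 + 11.8 + 15.2 + 14.5 + 8.0 + 9.9 + 18.1) / 8 = 87.1000 / 8 = 10.8875
UCL_R = D₄·R̄ = 1.924 × 10.8875 = 20.9475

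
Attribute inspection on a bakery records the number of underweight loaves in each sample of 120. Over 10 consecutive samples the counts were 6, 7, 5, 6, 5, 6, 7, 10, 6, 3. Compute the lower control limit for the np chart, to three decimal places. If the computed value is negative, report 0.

p̄ = Σdᵢ / (k·n) = 61 / (10 × 120) = 0.05083
LCL = np̄ − 3·√(np̄(1−p̄)) = 6.1000 − 3 × 2.4062 = -1.1187 → 0 (negative, so LCL = 0)

0.000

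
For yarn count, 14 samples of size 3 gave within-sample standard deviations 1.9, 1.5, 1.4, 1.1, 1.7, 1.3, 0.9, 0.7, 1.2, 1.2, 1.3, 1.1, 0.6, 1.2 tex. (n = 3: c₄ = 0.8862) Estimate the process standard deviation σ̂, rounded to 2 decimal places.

s̄ = (1.9 + 1.5 + 1.4 + 1.1 + 1.7 + 1.3 + 0.9 + 0.7 + 1.2 + 1.2 + 1.3 + 1.1 + 0.6 + 1.2) / 14 = 1.2214
σ̂ = s̄ / c₄ = 1.2214 / 0.8862 = 1.3783

1.38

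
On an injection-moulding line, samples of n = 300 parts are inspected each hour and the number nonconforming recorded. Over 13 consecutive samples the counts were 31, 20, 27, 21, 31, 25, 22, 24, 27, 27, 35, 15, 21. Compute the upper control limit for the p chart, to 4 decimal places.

0.1315

p̄ = Σdᵢ / (k·n) = 326 / (13 × 300) = 0.08359
UCL = p̄ + 3·√(p̄(1−p̄)/n) = 0.08359 + 3 × √(0.08359×0.91641/300) = 0.08359 + 3 × 0.01598 = 0.13153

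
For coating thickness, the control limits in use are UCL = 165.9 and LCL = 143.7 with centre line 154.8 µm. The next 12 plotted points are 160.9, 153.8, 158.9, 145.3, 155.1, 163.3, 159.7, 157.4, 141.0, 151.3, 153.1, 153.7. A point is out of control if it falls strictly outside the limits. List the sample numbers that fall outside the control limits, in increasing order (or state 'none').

9

Compare each point to [143.7, 165.9]: sample 9 = 141.0 < LCL.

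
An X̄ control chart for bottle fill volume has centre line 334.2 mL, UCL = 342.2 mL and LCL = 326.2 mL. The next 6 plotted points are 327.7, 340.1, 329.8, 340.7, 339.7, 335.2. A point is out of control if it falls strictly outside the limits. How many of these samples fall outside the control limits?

0

All 6 points lie within [326.2, 342.2].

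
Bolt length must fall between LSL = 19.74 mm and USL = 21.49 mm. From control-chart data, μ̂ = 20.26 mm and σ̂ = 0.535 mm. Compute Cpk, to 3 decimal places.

Cpu = (USL − μ̂) / (3σ̂) = (21.49 − 20.26) / (3 × 0.535) = 0.7664; Cpl = (μ̂ − LSL) / (3σ̂) = (20.26 − 19.74) / (3 × 0.535) = 0.3240; Cpk = min(Cpu, Cpl) = 0.3240

0.324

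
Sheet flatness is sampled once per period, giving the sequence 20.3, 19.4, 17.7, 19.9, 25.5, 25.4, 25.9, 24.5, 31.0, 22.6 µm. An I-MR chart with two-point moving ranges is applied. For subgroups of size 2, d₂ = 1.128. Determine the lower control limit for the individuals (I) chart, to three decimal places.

15.153

X̄ = (20.3 + 19.4 + 17.7 + 19.9 + 25.5 + 25.4 + 25.9 + 24.5 + 31.0 + 22.6) / 10 = 23.2200
Moving ranges: 0.9, 1.7, 2.2, 5.6, 0.1, 0.5, 1.4, 6.5, 8.4; M̄R̄ = 27.3000 / 9 = 3.0333
LCL = X̄ − 3·M̄R̄/d₂ = 23.2200 − 3 × 3.0333 / 1.128 = 15.1526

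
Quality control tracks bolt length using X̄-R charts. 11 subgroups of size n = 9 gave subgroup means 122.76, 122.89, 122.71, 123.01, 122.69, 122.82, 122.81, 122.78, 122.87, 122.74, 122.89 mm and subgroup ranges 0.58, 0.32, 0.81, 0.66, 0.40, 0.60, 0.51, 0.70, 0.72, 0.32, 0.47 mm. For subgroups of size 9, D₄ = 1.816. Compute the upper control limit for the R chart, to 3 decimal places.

R̄ = (0.58 + 0.32 + 0.81 + 0.66 + 0.40 + 0.60 + 0.51 + 0.70 + 0.72 + 0.32 + 0.47) / 11 = 6.0900 / 11 = 0.5536
UCL_R = D₄·R̄ = 1.816 × 0.5536 = 1.0054

1.005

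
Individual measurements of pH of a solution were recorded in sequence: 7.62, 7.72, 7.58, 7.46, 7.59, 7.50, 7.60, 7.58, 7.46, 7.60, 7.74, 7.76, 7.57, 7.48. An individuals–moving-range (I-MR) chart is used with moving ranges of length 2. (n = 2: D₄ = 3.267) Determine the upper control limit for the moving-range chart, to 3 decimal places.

0.352

Moving ranges: 0.10, 0.14, 0.12, 0.13, 0.09, 0.10, 0.02, 0.12, 0.14, 0.14, 0.02, 0.19, 0.09; M̄R̄ = 1.4000 / 13 = 0.1077
UCL_MR = D₄·M̄R̄ = 3.267 × 0.1077 = 0.3518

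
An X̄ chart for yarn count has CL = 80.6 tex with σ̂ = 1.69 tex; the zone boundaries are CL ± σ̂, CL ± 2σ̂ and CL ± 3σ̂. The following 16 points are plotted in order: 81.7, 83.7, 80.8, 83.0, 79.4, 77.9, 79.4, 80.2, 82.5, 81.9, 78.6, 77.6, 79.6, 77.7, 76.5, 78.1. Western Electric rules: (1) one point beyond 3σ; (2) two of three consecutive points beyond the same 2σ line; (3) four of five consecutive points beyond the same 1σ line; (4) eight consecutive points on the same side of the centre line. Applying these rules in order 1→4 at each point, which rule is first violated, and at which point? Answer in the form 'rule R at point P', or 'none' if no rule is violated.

Zone of each point (C = within 1σ̂, B = 1σ̂–2σ̂, A = 2σ̂–3σ̂, * = beyond 3σ̂; sign = side of CL): 1:+C, 2:+B, 3:+C, 4:+B, 5:-C, 6:-B, 7:-C, 8:-C, 9:+B, 10:+C, 11:-B, 12:-B, 13:-C, 14:-B, 15:-A, 16:-B
Rule 3 (four of five consecutive points beyond the same 1σ limit) is satisfied at point 15.

rule 3 at point 15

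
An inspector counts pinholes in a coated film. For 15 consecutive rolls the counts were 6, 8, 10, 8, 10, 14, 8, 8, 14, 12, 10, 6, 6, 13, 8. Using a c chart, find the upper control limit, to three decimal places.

c̄ = (6 + 8 + 10 + 8 + 10 + 14 + 8 + 8 + 14 + 12 + 10 + 6 + 6 + 13 + 8) / 15 = 141 / 15 = 9.4000
UCL = c̄ + 3√c̄ = 9.4000 + 3 × √9.4000 = 9.4000 + 3 × 3.0659 = 18.5978

18.598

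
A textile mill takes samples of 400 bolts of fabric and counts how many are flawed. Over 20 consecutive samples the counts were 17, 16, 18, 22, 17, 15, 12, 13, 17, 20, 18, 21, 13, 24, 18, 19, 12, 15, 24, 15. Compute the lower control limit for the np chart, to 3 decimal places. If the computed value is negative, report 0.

5.095

p̄ = Σdᵢ / (k·n) = 346 / (20 × 400) = 0.04325
LCL = np̄ − 3·√(np̄(1−p̄)) = 17.3000 − 3 × 4.0684 = 5.0948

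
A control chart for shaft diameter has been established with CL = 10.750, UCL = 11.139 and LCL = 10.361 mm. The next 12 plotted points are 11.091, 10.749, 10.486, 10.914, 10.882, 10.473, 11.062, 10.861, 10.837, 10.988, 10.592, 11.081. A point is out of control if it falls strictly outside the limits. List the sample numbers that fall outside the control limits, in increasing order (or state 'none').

All 12 points lie within [10.361, 11.139].

none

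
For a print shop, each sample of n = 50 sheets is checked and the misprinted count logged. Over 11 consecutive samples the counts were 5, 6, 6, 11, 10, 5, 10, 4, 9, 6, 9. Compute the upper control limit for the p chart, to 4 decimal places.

0.2976

p̄ = Σdᵢ / (k·n) = 81 / (11 × 50) = 0.14727
UCL = p̄ + 3·√(p̄(1−p̄)/n) = 0.14727 + 3 × √(0.14727×0.85273/50) = 0.14727 + 3 × 0.05012 = 0.29762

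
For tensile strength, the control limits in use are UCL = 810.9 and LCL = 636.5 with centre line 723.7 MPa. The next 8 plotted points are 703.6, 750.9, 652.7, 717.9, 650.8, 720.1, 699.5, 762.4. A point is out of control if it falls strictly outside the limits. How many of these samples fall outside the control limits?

All 8 points lie within [636.5, 810.9].

0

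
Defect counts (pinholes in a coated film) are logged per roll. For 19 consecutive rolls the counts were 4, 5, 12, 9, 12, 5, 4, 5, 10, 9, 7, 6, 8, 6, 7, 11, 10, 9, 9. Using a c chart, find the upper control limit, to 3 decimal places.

16.162

c̄ = (4 + 5 + 12 + 9 + 12 + 5 + 4 + 5 + 10 + 9 + 7 + 6 + 8 + 6 + 7 + 11 + 10 + 9 + 9) / 19 = 148 / 19 = 7.7895
UCL = c̄ + 3√c̄ = 7.7895 + 3 × √7.7895 = 7.7895 + 3 × 2.7910 = 16.1624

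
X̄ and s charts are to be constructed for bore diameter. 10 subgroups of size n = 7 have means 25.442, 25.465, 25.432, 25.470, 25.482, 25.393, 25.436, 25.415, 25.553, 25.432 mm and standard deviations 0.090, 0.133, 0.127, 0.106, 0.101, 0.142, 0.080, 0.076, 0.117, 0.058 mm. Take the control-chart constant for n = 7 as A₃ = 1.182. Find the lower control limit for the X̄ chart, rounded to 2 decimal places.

25.33

X̄̄ = (25.442 + 25.465 + 25.432 + 25.470 + 25.482 + 25.393 + 25.436 + 25.415 + 25.553 + 25.432) / 10 = 25.4520
s̄ = (0.090 + 0.133 + 0.127 + 0.106 + 0.101 + 0.142 + 0.080 + 0.076 + 0.117 + 0.058) / 10 = 0.1030
LCL = X̄̄ − A₃·s̄ = 25.4520 − 1.182 × 0.1030 = 25.3303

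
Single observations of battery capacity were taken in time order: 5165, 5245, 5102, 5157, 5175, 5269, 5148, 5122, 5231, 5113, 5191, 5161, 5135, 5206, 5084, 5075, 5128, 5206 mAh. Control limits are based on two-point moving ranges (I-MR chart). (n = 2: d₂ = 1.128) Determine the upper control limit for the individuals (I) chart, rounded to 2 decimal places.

X̄ = (5165 + 5245 + 5102 + 5157 + 5175 + 5269 + 5148 + 5122 + 5231 + 5113 + 5191 + 5161 + 5135 + 5206 + 5084 + 5075 + 5128 + 5206) / 18 = 5161.8333
Moving ranges: 80, 143, 55, 18, 94, 121, 26, 109, 118, 78, 30, 26, 71, 122, 9, 53, 78; M̄R̄ = 1231.0000 / 17 = 72.4118
UCL = X̄ + 3·M̄R̄/d₂ = 5161.8333 + 3 × 72.4118 / 1.128 = 5354.4178

5354.42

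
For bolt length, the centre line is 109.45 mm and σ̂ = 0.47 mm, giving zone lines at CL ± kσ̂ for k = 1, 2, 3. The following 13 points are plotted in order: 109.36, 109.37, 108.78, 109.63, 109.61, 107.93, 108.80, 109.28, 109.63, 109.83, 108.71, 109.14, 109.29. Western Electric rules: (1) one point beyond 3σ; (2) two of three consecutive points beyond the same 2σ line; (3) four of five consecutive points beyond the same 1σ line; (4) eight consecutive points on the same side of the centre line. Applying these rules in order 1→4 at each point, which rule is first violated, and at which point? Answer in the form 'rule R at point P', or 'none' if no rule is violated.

rule 1 at point 6

Zone of each point (C = within 1σ̂, B = 1σ̂–2σ̂, A = 2σ̂–3σ̂, * = beyond 3σ̂; sign = side of CL): 1:-C, 2:-C, 3:-B, 4:+C, 5:+C, 6:-*, 7:-B, 8:-C, 9:+C, 10:+C, 11:-B, 12:-C, 13:-C
Rule 1 (one point beyond the 3σ limits) is satisfied at point 6.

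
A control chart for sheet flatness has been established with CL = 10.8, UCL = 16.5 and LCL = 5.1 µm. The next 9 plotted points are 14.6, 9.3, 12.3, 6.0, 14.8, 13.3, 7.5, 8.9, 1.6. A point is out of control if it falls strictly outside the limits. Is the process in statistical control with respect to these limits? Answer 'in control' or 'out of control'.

out of control

Compare each point to [5.1, 16.5]: sample 9 = 1.6 < LCL.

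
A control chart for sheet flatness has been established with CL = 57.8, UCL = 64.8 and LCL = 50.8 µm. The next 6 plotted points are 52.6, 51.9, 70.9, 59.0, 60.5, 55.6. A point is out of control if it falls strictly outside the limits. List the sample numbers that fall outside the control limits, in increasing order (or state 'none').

3

Compare each point to [50.8, 64.8]: sample 3 = 70.9 > UCL.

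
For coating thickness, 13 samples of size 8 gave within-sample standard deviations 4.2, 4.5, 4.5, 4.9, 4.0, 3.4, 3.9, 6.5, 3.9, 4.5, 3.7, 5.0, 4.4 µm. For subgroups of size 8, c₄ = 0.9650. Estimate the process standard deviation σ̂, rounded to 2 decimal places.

4.58

s̄ = (4.2 + 4.5 + 4.5 + 4.9 + 4.0 + 3.4 + 3.9 + 6.5 + 3.9 + 4.5 + 3.7 + 5.0 + 4.4) / 13 = 4.4154
σ̂ = s̄ / c₄ = 4.4154 / 0.9650 = 4.5755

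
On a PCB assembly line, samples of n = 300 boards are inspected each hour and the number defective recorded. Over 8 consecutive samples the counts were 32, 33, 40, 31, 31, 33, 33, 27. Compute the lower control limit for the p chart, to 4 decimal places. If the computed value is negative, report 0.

p̄ = Σdᵢ / (k·n) = 260 / (8 × 300) = 0.10833
LCL = p̄ − 3·√(p̄(1−p̄)/n) = 0.10833 − 3 × 0.01794 = 0.05450

0.0545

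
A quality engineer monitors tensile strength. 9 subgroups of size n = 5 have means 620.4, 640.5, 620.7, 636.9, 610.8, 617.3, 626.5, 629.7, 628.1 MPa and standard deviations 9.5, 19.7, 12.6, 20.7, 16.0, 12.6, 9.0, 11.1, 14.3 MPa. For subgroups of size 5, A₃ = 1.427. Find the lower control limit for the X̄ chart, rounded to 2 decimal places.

605.76

X̄̄ = (620.4 + 640.5 + 620.7 + 636.9 + 610.8 + 617.3 + 626.5 + 629.7 + 628.1) / 9 = 625.6556
s̄ = (9.5 + 19.7 + 12.6 + 20.7 + 16.0 + 12.6 + 9.0 + 11.1 + 14.3) / 9 = 13.9444
LCL = X̄̄ − A₃·s̄ = 625.6556 − 1.427 × 13.9444 = 605.7568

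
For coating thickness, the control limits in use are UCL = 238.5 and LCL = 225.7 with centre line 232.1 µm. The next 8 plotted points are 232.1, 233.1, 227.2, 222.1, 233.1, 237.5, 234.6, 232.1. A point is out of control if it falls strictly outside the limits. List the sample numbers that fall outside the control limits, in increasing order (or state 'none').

Compare each point to [225.7, 238.5]: sample 4 = 222.1 < LCL.

4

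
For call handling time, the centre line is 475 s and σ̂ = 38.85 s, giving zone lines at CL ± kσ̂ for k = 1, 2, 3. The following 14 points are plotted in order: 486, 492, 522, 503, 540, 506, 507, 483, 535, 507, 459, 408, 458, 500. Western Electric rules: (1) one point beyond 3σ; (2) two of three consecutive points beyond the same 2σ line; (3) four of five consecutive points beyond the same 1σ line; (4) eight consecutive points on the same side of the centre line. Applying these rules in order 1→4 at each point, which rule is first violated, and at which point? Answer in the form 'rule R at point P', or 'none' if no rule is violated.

rule 4 at point 8

Zone of each point (C = within 1σ̂, B = 1σ̂–2σ̂, A = 2σ̂–3σ̂, * = beyond 3σ̂; sign = side of CL): 1:+C, 2:+C, 3:+B, 4:+C, 5:+B, 6:+C, 7:+C, 8:+C, 9:+B, 10:+C, 11:-C, 12:-B, 13:-C, 14:+C
Rule 4 (eight consecutive points on the same side of the centre line) is satisfied at point 8.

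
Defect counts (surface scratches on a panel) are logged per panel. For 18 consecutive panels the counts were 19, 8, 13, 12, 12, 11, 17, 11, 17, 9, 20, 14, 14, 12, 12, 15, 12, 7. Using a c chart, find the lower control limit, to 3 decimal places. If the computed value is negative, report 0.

2.216

c̄ = (19 + 8 + 13 + 12 + 12 + 11 + 17 + 11 + 17 + 9 + 20 + 14 + 14 + 12 + 12 + 15 + 12 + 7) / 18 = 235 / 18 = 13.0556
LCL = c̄ − 3√c̄ = 13.0556 − 3 × 3.6132 = 2.2158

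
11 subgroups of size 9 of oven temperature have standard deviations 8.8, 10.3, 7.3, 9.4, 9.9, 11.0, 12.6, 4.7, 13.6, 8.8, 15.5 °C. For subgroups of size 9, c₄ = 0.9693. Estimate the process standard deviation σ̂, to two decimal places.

10.49

s̄ = (8.8 + 10.3 + 7.3 + 9.4 + 9.9 + 11.0 + 12.6 + 4.7 + 13.6 + 8.8 + 15.5) / 11 = 10.1727
σ̂ = s̄ / c₄ = 10.1727 / 0.9693 = 10.4949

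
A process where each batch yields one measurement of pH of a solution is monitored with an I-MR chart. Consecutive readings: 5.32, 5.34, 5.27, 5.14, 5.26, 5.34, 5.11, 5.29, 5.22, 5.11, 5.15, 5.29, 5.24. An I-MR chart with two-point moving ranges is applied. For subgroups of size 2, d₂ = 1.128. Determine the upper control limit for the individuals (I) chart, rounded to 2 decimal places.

X̄ = (5.32 + 5.34 + 5.27 + 5.14 + 5.26 + 5.34 + 5.11 + 5.29 + 5.22 + 5.11 + 5.15 + 5.29 + 5.24) / 13 = 5.2369
Moving ranges: 0.02, 0.07, 0.13, 0.12, 0.08, 0.23, 0.18, 0.07, 0.11, 0.04, 0.14, 0.05; M̄R̄ = 1.2400 / 12 = 0.1033
UCL = X̄ + 3·M̄R̄/d₂ = 5.2369 + 3 × 0.1033 / 1.128 = 5.5117

5.51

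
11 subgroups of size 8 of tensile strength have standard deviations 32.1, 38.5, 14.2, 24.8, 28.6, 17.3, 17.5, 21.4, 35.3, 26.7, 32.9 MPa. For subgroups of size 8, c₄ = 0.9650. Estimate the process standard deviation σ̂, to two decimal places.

s̄ = (32.1 + 38.5 + 14.2 + 24.8 + 28.6 + 17.3 + 17.5 + 21.4 + 35.3 + 26.7 + 32.9) / 11 = 26.3000
σ̂ = s̄ / c₄ = 26.3000 / 0.9650 = 27.2539

27.25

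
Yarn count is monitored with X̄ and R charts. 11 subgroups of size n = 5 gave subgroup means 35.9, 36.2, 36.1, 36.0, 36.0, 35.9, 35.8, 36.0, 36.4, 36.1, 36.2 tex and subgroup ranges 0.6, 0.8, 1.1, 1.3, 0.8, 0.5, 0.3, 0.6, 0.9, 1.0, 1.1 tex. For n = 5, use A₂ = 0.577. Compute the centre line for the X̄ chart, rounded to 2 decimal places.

X̄̄ = (35.9 + 36.2 + 36.1 + 36.0 + 36.0 + 35.9 + 35.8 + 36.0 + 36.4 + 36.1 + 36.2) / 11 = 396.6000 / 11 = 36.0545
CL = X̄̄ = 36.0545

36.05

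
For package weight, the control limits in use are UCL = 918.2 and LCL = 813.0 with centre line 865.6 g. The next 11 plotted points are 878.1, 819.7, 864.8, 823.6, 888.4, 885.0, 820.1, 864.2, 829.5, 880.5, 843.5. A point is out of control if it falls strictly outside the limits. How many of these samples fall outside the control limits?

All 11 points lie within [813.0, 918.2].

0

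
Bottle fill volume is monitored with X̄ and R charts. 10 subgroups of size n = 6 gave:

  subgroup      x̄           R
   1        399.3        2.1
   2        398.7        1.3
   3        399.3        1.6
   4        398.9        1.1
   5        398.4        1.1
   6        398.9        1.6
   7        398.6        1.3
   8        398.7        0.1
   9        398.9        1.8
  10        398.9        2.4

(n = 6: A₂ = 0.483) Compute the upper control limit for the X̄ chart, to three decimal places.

X̄̄ = (399.3 + 398.7 + 399.3 + 398.9 + 398.4 + 398.9 + 398.6 + 398.7 + 398.9 + 398.9) / 10 = 3988.6000 / 10 = 398.8600
R̄ = (2.1 + 1.3 + 1.6 + 1.1 + 1.1 + 1.6 + 1.3 + 0.1 + 1.8 + 2.4) / 10 = 14.4000 / 10 = 1.4400
UCL = X̄̄ + A₂·R̄ = 398.8600 + 0.483 × 1.4400 = 399.5555

399.556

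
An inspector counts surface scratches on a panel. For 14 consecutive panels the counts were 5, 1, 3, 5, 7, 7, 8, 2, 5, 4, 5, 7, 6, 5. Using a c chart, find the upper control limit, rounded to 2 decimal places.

11.71

c̄ = (5 + 1 + 3 + 5 + 7 + 7 + 8 + 2 + 5 + 4 + 5 + 7 + 6 + 5) / 14 = 70 / 14 = 5.0000
UCL = c̄ + 3√c̄ = 5.0000 + 3 × √5.0000 = 5.0000 + 3 × 2.2361 = 11.7082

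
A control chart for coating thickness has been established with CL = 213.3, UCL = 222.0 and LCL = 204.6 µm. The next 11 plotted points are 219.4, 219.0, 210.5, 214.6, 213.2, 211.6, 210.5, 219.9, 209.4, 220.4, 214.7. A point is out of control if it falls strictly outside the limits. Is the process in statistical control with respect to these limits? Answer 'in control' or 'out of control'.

in control

All 11 points lie within [204.6, 222.0].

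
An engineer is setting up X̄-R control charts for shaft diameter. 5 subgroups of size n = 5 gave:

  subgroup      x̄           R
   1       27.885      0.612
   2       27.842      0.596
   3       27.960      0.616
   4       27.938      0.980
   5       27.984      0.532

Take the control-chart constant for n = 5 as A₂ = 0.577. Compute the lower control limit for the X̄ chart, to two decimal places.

27.54

X̄̄ = (27.885 + 27.842 + 27.960 + 27.938 + 27.984) / 5 = 139.6090 / 5 = 27.9218
R̄ = (0.612 + 0.596 + 0.616 + 0.980 + 0.532) / 5 = 3.3360 / 5 = 0.6672
LCL = X̄̄ − A₂·R̄ = 27.9218 − 0.577 × 0.6672 = 27.5368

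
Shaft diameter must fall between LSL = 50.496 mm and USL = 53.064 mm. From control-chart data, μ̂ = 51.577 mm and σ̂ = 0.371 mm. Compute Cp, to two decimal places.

1.15

Cp = (USL − LSL) / (6σ̂) = (53.064 − 50.496) / (6 × 0.371) = 2.5680 / 2.2260 = 1.1536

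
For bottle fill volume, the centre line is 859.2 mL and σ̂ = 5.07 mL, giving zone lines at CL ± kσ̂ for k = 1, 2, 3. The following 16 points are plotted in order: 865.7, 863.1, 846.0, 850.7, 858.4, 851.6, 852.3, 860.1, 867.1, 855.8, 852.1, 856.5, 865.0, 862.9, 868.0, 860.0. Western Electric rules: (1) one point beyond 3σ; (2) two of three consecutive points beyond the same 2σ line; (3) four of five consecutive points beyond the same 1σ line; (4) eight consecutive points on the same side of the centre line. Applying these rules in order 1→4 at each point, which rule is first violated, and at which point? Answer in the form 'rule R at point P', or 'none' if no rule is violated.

Zone of each point (C = within 1σ̂, B = 1σ̂–2σ̂, A = 2σ̂–3σ̂, * = beyond 3σ̂; sign = side of CL): 1:+B, 2:+C, 3:-A, 4:-B, 5:-C, 6:-B, 7:-B, 8:+C, 9:+B, 10:-C, 11:-B, 12:-C, 13:+B, 14:+C, 15:+B, 16:+C
Rule 3 (four of five consecutive points beyond the same 1σ limit) is satisfied at point 7.

rule 3 at point 7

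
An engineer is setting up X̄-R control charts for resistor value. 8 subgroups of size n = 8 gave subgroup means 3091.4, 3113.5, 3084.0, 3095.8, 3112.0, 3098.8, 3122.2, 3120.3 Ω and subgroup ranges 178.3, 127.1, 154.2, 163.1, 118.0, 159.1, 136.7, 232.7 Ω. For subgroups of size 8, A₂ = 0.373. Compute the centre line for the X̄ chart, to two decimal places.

3104.75

X̄̄ = (3091.4 + 3113.5 + 3084.0 + 3095.8 + 3112.0 + 3098.8 + 3122.2 + 3120.3) / 8 = 24838.0000 / 8 = 3104.7500
CL = X̄̄ = 3104.7500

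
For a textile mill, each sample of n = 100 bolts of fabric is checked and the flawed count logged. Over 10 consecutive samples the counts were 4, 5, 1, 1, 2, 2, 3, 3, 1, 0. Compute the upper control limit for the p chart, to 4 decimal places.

p̄ = Σdᵢ / (k·n) = 22 / (10 × 100) = 0.02200
UCL = p̄ + 3·√(p̄(1−p̄)/n) = 0.02200 + 3 × √(0.02200×0.97800/100) = 0.02200 + 3 × 0.01467 = 0.06600

0.0660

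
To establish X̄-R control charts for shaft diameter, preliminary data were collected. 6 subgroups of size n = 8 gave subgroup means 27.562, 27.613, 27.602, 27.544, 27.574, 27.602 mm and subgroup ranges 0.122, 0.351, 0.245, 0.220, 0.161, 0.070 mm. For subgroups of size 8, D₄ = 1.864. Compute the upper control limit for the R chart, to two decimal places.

0.36

R̄ = (0.122 + 0.351 + 0.245 + 0.220 + 0.161 + 0.070) / 6 = 1.1690 / 6 = 0.1948
UCL_R = D₄·R̄ = 1.864 × 0.1948 = 0.3632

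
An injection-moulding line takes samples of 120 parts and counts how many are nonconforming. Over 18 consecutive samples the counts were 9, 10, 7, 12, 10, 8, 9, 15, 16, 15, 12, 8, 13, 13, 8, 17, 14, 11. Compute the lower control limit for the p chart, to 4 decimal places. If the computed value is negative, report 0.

0.0152

p̄ = Σdᵢ / (k·n) = 207 / (18 × 120) = 0.09583
LCL = p̄ − 3·√(p̄(1−p̄)/n) = 0.09583 − 3 × 0.02687 = 0.01522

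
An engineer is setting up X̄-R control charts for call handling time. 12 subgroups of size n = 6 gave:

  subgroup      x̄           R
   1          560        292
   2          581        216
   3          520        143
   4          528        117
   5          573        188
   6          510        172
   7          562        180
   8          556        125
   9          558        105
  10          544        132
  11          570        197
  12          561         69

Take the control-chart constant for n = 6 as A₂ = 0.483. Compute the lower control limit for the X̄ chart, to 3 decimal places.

473.993

X̄̄ = (560 + 581 + 520 + 528 + 573 + 510 + 562 + 556 + 558 + 544 + 570 + 561) / 12 = 6623.0000 / 12 = 551.9167
R̄ = (292 + 216 + 143 + 117 + 188 + 172 + 180 + 125 + 105 + 132 + 197 + 69) / 12 = 1936.0000 / 12 = 161.3333
LCL = X̄̄ − A₂·R̄ = 551.9167 − 0.483 × 161.3333 = 473.9927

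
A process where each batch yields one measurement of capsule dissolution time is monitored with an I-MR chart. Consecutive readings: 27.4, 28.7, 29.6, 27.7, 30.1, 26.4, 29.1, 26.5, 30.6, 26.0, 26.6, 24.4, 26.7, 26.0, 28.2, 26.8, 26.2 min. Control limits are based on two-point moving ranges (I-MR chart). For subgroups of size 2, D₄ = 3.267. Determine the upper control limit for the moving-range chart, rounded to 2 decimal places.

Moving ranges: 1.3, 0.9, 1.9, 2.4, 3.7, 2.7, 2.6, 4.1, 4.6, 0.6, 2.2, 2.3, 0.7, 2.2, 1.4, 0.6; M̄R̄ = 34.2000 / 16 = 2.1375
UCL_MR = D₄·M̄R̄ = 3.267 × 2.1375 = 6.9832

6.98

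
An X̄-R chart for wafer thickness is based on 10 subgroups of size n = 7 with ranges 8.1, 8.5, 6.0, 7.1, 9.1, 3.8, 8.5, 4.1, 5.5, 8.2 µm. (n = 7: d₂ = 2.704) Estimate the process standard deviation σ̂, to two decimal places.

2.55

R̄ = (8.1 + 8.5 + 6.0 + 7.1 + 9.1 + 3.8 + 8.5 + 4.1 + 5.5 + 8.2) / 10 = 6.8900
σ̂ = R̄ / d₂ = 6.8900 / 2.704 = 2.5481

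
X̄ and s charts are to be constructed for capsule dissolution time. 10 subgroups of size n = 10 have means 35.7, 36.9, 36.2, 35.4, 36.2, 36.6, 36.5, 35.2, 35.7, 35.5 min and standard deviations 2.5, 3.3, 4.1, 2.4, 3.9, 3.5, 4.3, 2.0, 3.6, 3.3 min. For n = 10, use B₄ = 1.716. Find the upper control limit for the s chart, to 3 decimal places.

5.646

s̄ = (2.5 + 3.3 + 4.1 + 2.4 + 3.9 + 3.5 + 4.3 + 2.0 + 3.6 + 3.3) / 10 = 3.2900
UCL_s = B₄·s̄ = 1.716 × 3.2900 = 5.6456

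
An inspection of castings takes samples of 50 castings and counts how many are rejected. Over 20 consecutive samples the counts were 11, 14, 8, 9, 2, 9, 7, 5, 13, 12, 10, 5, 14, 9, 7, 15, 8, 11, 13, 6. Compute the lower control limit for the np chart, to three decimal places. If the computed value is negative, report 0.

1.112

p̄ = Σdᵢ / (k·n) = 188 / (20 × 50) = 0.18800
LCL = np̄ − 3·√(np̄(1−p̄)) = 9.4000 − 3 × 2.7628 = 1.1117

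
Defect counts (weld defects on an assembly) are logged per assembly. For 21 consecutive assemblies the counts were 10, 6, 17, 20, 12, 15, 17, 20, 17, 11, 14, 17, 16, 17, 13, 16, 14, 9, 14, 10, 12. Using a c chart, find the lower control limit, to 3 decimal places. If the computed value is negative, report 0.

2.861

c̄ = (10 + 6 + 17 + 20 + 12 + 15 + 17 + 20 + 17 + 11 + 14 + 17 + 16 + 17 + 13 + 16 + 14 + 9 + 14 + 10 + 12) / 21 = 297 / 21 = 14.1429
LCL = c̄ − 3√c̄ = 14.1429 − 3 × 3.7607 = 2.8608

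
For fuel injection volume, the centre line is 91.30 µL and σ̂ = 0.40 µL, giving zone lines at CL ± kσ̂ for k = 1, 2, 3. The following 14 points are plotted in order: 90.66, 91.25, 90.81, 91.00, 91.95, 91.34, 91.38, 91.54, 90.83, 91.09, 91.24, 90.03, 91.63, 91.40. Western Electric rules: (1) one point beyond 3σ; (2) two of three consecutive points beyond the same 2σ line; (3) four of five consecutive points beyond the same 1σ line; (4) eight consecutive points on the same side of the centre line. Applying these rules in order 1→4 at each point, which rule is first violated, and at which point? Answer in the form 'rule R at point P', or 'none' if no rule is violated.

Zone of each point (C = within 1σ̂, B = 1σ̂–2σ̂, A = 2σ̂–3σ̂, * = beyond 3σ̂; sign = side of CL): 1:-B, 2:-C, 3:-B, 4:-C, 5:+B, 6:+C, 7:+C, 8:+C, 9:-B, 10:-C, 11:-C, 12:-*, 13:+C, 14:+C
Rule 1 (one point beyond the 3σ limits) is satisfied at point 12.

rule 1 at point 12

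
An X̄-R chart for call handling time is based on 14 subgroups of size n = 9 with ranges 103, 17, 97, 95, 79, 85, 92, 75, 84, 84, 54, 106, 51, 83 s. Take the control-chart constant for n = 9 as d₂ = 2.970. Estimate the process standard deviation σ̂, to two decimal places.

R̄ = (103 + 17 + 97 + 95 + 79 + 85 + 92 + 75 + 84 + 84 + 54 + 106 + 51 + 83) / 14 = 78.9286
σ̂ = R̄ / d₂ = 78.9286 / 2.970 = 26.5753

26.58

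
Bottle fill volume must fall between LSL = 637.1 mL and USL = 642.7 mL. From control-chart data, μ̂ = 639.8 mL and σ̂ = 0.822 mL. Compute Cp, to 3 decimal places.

1.135

Cp = (USL − LSL) / (6σ̂) = (642.7 − 637.1) / (6 × 0.822) = 5.6000 / 4.9320 = 1.1354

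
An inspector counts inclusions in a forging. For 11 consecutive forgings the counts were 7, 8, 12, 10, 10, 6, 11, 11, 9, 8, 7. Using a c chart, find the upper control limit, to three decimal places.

c̄ = (7 + 8 + 12 + 10 + 10 + 6 + 11 + 11 + 9 + 8 + 7) / 11 = 99 / 11 = 9.0000
UCL = c̄ + 3√c̄ = 9.0000 + 3 × √9.0000 = 9.0000 + 3 × 3.0000 = 18.0000

18.000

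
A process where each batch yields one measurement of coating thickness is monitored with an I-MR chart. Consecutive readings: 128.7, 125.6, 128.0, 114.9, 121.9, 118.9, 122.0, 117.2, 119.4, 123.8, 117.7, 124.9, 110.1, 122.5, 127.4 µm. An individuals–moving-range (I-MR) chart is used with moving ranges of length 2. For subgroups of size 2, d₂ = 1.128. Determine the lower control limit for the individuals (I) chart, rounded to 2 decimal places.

104.72

X̄ = (128.7 + 125.6 + 128.0 + 114.9 + 121.9 + 118.9 + 122.0 + 117.2 + 119.4 + 123.8 + 117.7 + 124.9 + 110.1 + 122.5 + 127.4) / 15 = 121.5333
Moving ranges: 3.1, 2.4, 13.1, 7.0, 3.0, 3.1, 4.8, 2.2, 4.4, 6.1, 7.2, 14.8, 12.4, 4.9; M̄R̄ = 88.5000 / 14 = 6.3214
LCL = X̄ − 3·M̄R̄/d₂ = 121.5333 − 3 × 6.3214 / 1.128 = 104.7210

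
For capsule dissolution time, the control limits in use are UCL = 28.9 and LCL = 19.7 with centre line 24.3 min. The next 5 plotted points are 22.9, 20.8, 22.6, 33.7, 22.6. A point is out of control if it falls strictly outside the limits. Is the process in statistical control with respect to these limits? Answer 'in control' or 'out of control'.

Compare each point to [19.7, 28.9]: sample 4 = 33.7 > UCL.

out of control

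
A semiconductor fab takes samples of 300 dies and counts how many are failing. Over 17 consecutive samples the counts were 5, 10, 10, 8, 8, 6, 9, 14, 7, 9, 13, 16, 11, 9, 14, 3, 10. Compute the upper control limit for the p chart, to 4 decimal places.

p̄ = Σdᵢ / (k·n) = 162 / (17 × 300) = 0.03176
UCL = p̄ + 3·√(p̄(1−p̄)/n) = 0.03176 + 3 × √(0.03176×0.96824/300) = 0.03176 + 3 × 0.01013 = 0.06214

0.0621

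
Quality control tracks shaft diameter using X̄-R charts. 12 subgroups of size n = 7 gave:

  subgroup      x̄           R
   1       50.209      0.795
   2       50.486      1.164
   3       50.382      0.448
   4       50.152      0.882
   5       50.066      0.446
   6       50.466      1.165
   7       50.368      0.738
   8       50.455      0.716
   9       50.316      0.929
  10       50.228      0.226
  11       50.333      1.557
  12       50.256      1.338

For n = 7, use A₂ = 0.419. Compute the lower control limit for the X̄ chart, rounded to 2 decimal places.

X̄̄ = (50.209 + 50.486 + 50.382 + 50.152 + 50.066 + 50.466 + 50.368 + 50.455 + 50.316 + 50.228 + 50.333 + 50.256) / 12 = 603.7170 / 12 = 50.3098
R̄ = (0.795 + 1.164 + 0.448 + 0.882 + 0.446 + 1.165 + 0.738 + 0.716 + 0.929 + 0.226 + 1.557 + 1.338) / 12 = 10.4040 / 12 = 0.8670
LCL = X̄̄ − A₂·R̄ = 50.3098 − 0.419 × 0.8670 = 49.9465

49.95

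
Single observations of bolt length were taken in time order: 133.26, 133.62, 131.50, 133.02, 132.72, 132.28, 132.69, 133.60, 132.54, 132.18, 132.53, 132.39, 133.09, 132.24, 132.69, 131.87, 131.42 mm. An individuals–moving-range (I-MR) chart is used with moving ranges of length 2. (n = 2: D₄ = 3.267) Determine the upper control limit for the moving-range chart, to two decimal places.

2.30

Moving ranges: 0.36, 2.12, 1.52, 0.30, 0.44, 0.41, 0.91, 1.06, 0.36, 0.35, 0.14, 0.70, 0.85, 0.45, 0.82, 0.45; M̄R̄ = 11.2400 / 16 = 0.7025
UCL_MR = D₄·M̄R̄ = 3.267 × 0.7025 = 2.2951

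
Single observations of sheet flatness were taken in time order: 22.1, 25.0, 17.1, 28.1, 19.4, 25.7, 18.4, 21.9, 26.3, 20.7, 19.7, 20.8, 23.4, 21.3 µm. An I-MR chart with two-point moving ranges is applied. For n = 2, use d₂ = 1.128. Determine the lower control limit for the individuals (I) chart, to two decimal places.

X̄ = (22.1 + 25.0 + 17.1 + 28.1 + 19.4 + 25.7 + 18.4 + 21.9 + 26.3 + 20.7 + 19.7 + 20.8 + 23.4 + 21.3) / 14 = 22.1357
Moving ranges: 2.9, 7.9, 11.0, 8.7, 6.3, 7.3, 3.5, 4.4, 5.6, 1.0, 1.1, 2.6, 2.1; M̄R̄ = 64.4000 / 13 = 4.9538
LCL = X̄ − 3·M̄R̄/d₂ = 22.1357 − 3 × 4.9538 / 1.128 = 8.9606

8.96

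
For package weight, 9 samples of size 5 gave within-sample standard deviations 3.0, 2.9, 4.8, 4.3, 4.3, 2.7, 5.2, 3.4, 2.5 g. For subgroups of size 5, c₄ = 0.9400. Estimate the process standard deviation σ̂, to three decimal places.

3.913

s̄ = (3.0 + 2.9 + 4.8 + 4.3 + 4.3 + 2.7 + 5.2 + 3.4 + 2.5) / 9 = 3.6778
σ̂ = s̄ / c₄ = 3.6778 / 0.9400 = 3.9125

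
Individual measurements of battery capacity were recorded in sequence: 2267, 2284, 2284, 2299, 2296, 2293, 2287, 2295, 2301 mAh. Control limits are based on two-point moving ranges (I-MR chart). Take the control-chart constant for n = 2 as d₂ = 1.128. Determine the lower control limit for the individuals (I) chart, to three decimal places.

2270.274

X̄ = (2267 + 2284 + 2284 + 2299 + 2296 + 2293 + 2287 + 2295 + 2301) / 9 = 2289.5556
Moving ranges: 17, 0, 15, 3, 3, 6, 8, 6; M̄R̄ = 58.0000 / 8 = 7.2500
LCL = X̄ − 3·M̄R̄/d₂ = 2289.5556 − 3 × 7.2500 / 1.128 = 2270.2736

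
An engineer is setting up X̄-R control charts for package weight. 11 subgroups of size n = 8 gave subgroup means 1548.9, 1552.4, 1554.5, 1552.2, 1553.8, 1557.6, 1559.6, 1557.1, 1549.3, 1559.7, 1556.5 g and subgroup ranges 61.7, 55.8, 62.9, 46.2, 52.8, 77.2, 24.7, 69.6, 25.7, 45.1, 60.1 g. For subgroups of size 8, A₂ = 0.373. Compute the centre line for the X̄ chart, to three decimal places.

1554.691

X̄̄ = (1548.9 + 1552.4 + 1554.5 + 1552.2 + 1553.8 + 1557.6 + 1559.6 + 1557.1 + 1549.3 + 1559.7 + 1556.5) / 11 = 17101.6000 / 11 = 1554.6909
CL = X̄̄ = 1554.6909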